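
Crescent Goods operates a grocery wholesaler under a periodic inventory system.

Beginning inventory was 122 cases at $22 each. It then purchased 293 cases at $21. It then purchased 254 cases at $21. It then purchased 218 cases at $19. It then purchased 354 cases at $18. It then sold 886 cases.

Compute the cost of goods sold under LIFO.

COGS = $17,108

Sale 1 (886) [LIFO — newest first]: 354 @ $18 + 218 @ $19 + 254 @ $21 + 60 @ $21 = $17,108
Ending inventory: 122 @ $22 + 233 @ $21 = $7,577
Check: goods available $24,685 = COGS $17,108 + ending $7,577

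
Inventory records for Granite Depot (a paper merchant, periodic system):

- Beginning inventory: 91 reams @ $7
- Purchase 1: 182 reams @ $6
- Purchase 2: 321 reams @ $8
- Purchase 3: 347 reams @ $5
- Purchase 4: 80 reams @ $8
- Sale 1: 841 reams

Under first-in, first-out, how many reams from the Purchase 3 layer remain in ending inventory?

100

Sale 1 (841) [FIFO — oldest first]: 91 @ $7 + 182 @ $6 + 321 @ $8 + 247 @ $5 = $5,532
Ending inventory: 100 @ $5 + 80 @ $8 = $1,140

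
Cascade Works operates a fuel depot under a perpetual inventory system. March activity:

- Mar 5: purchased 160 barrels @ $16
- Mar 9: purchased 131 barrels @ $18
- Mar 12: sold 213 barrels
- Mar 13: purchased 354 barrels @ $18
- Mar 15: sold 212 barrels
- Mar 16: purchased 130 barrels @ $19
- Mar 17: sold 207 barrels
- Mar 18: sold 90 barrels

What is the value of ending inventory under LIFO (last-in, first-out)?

Ending inventory = $848

Mar 12, 213 sold [LIFO — newest first]: 131 @ $18 + 82 @ $16 = $3,670
Mar 15, 212 sold [LIFO — newest first]: 212 @ $18 = $3,816
Mar 17, 207 sold [LIFO — newest first]: 130 @ $19 + 77 @ $18 = $3,856
Mar 18, 90 sold [LIFO — newest first]: 65 @ $18 + 25 @ $16 = $1,570
Total COGS = $3,670 + $3,816 + $3,856 + $1,570 = $12,912
Ending inventory: 53 @ $16 = $848
Check: goods available $13,760 = COGS $12,912 + ending $848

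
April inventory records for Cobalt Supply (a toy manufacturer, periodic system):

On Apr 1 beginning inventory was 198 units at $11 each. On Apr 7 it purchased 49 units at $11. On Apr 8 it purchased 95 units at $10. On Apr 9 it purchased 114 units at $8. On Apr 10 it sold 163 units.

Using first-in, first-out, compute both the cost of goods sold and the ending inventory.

COGS = $1,793; ending inventory = $2,786

Apr 10, 163 sold [FIFO — oldest first]: 163 @ $11 = $1,793
Ending inventory: 35 @ $11 + 49 @ $11 + 95 @ $10 + 114 @ $8 = $2,786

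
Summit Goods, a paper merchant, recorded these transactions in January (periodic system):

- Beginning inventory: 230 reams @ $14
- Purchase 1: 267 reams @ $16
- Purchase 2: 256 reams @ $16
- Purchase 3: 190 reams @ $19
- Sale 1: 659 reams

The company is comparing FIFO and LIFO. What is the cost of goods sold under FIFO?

COGS = $10,084

FIFO COGS: 230 @ $14 + 267 @ $16 + 162 @ $16 = $10,084
LIFO COGS: 190 @ $19 + 256 @ $16 + 213 @ $16 = $11,114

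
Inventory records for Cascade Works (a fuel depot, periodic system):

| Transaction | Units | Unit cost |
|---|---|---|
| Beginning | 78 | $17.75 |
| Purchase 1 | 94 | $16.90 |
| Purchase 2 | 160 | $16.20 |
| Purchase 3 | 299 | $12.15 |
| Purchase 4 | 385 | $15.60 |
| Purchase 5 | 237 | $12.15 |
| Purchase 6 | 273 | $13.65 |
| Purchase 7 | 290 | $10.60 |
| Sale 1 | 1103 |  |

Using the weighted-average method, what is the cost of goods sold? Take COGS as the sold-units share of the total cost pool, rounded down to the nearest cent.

Sale 1, sell 1103: 1103/1816 × $24,883.95 → $15,113.98
Ending inventory (cost pool remaining) = $9,769.97

COGS = $15,113.98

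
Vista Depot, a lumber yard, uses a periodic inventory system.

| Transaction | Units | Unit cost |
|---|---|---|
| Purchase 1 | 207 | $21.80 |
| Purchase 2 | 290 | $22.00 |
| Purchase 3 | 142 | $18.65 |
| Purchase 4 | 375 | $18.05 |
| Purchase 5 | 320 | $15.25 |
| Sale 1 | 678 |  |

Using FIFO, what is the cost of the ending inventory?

Sale 1 (678) [FIFO — oldest first]: 207 @ $21.80 + 290 @ $22.00 + 142 @ $18.65 + 39 @ $18.05 = $14,244.85
Ending inventory: 336 @ $18.05 + 320 @ $15.25 = $10,944.80

Ending inventory = $10,944.80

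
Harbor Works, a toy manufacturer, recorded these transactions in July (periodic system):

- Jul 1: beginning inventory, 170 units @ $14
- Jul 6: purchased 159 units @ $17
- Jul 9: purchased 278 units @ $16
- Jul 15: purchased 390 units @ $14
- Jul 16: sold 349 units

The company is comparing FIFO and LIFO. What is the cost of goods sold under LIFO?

COGS = $4,886

FIFO COGS: 170 @ $14 + 159 @ $17 + 20 @ $16 = $5,403
LIFO COGS: 349 @ $14 = $4,886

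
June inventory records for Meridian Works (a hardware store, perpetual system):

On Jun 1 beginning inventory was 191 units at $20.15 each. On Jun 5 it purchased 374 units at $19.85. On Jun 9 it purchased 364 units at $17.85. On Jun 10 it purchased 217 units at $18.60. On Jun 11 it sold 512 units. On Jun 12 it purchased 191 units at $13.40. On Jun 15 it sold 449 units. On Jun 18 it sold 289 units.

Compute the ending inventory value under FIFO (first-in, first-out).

Ending inventory = $1,165.80

Jun 11, 512 sold [FIFO — oldest first]: 191 @ $20.15 + 321 @ $19.85 = $10,220.50
Jun 15, 449 sold [FIFO — oldest first]: 53 @ $19.85 + 364 @ $17.85 + 32 @ $18.60 = $8,144.65
Jun 18, 289 sold [FIFO — oldest first]: 185 @ $18.60 + 104 @ $13.40 = $4,834.60
Total COGS = $10,220.50 + $8,144.65 + $4,834.60 = $23,199.75
Ending inventory: 87 @ $13.40 = $1,165.80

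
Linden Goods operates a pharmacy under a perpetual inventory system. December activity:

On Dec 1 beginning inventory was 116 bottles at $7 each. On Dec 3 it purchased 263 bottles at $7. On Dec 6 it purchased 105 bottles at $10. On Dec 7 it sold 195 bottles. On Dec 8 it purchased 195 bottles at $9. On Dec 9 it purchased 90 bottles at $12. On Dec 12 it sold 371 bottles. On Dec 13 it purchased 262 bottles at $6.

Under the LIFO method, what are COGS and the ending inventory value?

COGS = $5,117; ending inventory = $2,993

Dec 7, 195 sold [LIFO — newest first]: 105 @ $10 + 90 @ $7 = $1,680
Dec 12, 371 sold [LIFO — newest first]: 90 @ $12 + 195 @ $9 + 86 @ $7 = $3,437
Total COGS = $1,680 + $3,437 = $5,117
Ending inventory: 116 @ $7 + 87 @ $7 + 262 @ $6 = $2,993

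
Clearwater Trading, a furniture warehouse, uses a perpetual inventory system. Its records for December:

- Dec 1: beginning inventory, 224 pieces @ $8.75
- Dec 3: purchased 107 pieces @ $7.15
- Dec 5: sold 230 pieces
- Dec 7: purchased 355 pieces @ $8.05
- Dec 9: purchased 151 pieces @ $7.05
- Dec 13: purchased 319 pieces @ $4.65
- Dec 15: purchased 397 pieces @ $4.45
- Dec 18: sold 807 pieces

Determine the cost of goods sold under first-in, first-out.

COGS = $7,577.35

Dec 5, 230 sold [FIFO — oldest first]: 224 @ $8.75 + 6 @ $7.15 = $2,002.90
Dec 18, 807 sold [FIFO — oldest first]: 101 @ $7.15 + 355 @ $8.05 + 151 @ $7.05 + 200 @ $4.65 = $5,574.45
Total COGS = $2,002.90 + $5,574.45 = $7,577.35
Ending inventory: 119 @ $4.65 + 397 @ $4.45 = $2,320.00
Check: goods available $9,897.35 = COGS $7,577.35 + ending $2,320.00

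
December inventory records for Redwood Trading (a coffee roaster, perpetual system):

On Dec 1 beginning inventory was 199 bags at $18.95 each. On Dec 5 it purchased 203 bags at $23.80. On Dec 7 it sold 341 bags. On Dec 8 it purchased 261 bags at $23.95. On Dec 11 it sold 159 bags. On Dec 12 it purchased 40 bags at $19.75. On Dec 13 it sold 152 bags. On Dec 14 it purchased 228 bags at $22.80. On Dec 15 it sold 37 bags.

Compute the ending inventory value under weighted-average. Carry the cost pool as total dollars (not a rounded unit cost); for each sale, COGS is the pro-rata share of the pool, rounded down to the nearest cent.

After Dec 1: 199 on hand, pool $3,771.05 (≈ $18.9500 each)
After Dec 5: 402 on hand, pool $8,602.45 (≈ $21.3991 each)
Dec 7, sell 341: 341/402 × $8,602.45 → $7,297.10
After Dec 8: 322 on hand, pool $7,556.30 (≈ $23.4668 each)
Dec 11, sell 159: 159/322 × $7,556.30 → $3,731.21
After Dec 12: 203 on hand, pool $4,615.09 (≈ $22.7344 each)
Dec 13, sell 152: 152/203 × $4,615.09 → $3,455.63
After Dec 14: 279 on hand, pool $6,357.86 (≈ $22.7880 each)
Dec 15, sell 37: 37/279 × $6,357.86 → $843.15
Total COGS = $7,297.10 + $3,731.21 + $3,455.63 + $843.15 = $15,327.09
Ending inventory (cost pool remaining) = $5,514.71

Ending inventory = $5,514.71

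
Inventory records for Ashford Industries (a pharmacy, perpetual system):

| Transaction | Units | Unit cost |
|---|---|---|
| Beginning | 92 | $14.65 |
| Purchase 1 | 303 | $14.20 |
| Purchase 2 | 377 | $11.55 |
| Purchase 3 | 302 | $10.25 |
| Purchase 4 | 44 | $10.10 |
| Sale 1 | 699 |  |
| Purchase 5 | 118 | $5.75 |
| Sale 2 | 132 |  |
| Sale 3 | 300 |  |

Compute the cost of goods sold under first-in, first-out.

Sale 1 (699) [FIFO — oldest first]: 92 @ $14.65 + 303 @ $14.20 + 304 @ $11.55 = $9,161.60
Sale 2 (132) [FIFO — oldest first]: 73 @ $11.55 + 59 @ $10.25 = $1,447.90
Sale 3 (300) [FIFO — oldest first]: 243 @ $10.25 + 44 @ $10.10 + 13 @ $5.75 = $3,009.90
Total COGS = $9,161.60 + $1,447.90 + $3,009.90 = $13,619.40
Ending inventory: 105 @ $5.75 = $603.75
Check: goods available $14,223.15 = COGS $13,619.40 + ending $603.75

COGS = $13,619.40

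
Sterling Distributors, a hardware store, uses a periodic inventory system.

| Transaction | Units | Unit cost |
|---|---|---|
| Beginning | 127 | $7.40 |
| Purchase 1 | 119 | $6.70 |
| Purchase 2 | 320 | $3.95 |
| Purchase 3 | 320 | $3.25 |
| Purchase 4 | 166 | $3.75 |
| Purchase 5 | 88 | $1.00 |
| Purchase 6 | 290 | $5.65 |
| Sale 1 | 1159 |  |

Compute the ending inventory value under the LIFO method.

Ending inventory = $1,835.85

Sale 1 (1159) [LIFO — newest first]: 290 @ $5.65 + 88 @ $1.00 + 166 @ $3.75 + 320 @ $3.25 + 295 @ $3.95 = $4,554.25
Ending inventory: 127 @ $7.40 + 119 @ $6.70 + 25 @ $3.95 = $1,835.85
Check: goods available $6,390.10 = COGS $4,554.25 + ending $1,835.85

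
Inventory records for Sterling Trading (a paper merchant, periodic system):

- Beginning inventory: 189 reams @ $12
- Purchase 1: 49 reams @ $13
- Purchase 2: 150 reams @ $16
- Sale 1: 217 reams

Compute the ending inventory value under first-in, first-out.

Ending inventory = $2,673

Sale 1 (217) [FIFO — oldest first]: 189 @ $12 + 28 @ $13 = $2,632
Ending inventory: 21 @ $13 + 150 @ $16 = $2,673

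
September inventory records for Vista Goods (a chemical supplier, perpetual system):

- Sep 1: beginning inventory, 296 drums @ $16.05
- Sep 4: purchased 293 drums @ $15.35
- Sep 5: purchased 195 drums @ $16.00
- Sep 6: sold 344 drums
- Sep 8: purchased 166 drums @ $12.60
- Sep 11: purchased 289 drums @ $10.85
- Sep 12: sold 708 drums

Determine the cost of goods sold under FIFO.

Sep 6, 344 sold [FIFO — oldest first]: 296 @ $16.05 + 48 @ $15.35 = $5,487.60
Sep 12, 708 sold [FIFO — oldest first]: 245 @ $15.35 + 195 @ $16.00 + 166 @ $12.60 + 102 @ $10.85 = $10,079.05
Total COGS = $5,487.60 + $10,079.05 = $15,566.65
Ending inventory: 187 @ $10.85 = $2,028.95

COGS = $15,566.65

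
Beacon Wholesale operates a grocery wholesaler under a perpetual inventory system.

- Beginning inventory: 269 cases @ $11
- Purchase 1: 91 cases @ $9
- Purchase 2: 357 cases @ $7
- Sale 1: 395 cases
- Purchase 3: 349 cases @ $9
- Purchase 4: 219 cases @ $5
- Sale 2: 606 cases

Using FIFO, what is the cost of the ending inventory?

Sale 1 (395) [FIFO — oldest first]: 269 @ $11 + 91 @ $9 + 35 @ $7 = $4,023
Sale 2 (606) [FIFO — oldest first]: 322 @ $7 + 284 @ $9 = $4,810
Total COGS = $4,023 + $4,810 = $8,833
Ending inventory: 65 @ $9 + 219 @ $5 = $1,680

Ending inventory = $1,680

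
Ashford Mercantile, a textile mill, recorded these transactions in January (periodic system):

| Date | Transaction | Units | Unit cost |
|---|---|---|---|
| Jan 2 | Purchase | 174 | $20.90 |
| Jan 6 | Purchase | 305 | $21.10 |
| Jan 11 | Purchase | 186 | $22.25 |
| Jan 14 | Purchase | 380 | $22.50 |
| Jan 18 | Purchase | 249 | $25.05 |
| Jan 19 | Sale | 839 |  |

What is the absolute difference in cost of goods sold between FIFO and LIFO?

$1,306.75

FIFO COGS: 174 @ $20.90 + 305 @ $21.10 + 186 @ $22.25 + 174 @ $22.50 = $18,125.60
LIFO COGS: 249 @ $25.05 + 380 @ $22.50 + 186 @ $22.25 + 24 @ $21.10 = $19,432.35
Difference = |$18,125.60 − $19,432.35| = $1,306.75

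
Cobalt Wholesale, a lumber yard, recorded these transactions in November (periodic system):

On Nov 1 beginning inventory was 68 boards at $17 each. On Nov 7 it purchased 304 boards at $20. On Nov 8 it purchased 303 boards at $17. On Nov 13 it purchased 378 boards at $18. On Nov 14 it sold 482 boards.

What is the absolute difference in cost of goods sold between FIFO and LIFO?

$534

FIFO COGS: 68 @ $17 + 304 @ $20 + 110 @ $17 = $9,106
LIFO COGS: 378 @ $18 + 104 @ $17 = $8,572
Difference = |$9,106 − $8,572| = $534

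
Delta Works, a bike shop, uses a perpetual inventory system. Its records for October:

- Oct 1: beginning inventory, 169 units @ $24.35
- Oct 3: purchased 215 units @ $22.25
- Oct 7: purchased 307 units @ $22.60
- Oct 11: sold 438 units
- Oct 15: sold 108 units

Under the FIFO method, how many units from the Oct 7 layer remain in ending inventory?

Oct 11, 438 sold [FIFO — oldest first]: 169 @ $24.35 + 215 @ $22.25 + 54 @ $22.60 = $10,119.30
Oct 15, 108 sold [FIFO — oldest first]: 108 @ $22.60 = $2,440.80
Total COGS = $10,119.30 + $2,440.80 = $12,560.10
Ending inventory: 145 @ $22.60 = $3,277.00

145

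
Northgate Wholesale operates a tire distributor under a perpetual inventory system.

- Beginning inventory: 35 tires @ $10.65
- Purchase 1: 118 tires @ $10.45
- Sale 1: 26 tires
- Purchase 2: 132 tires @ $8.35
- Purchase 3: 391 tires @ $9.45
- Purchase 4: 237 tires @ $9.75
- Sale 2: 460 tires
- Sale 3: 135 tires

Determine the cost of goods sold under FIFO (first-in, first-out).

Sale 1 (26) [FIFO — oldest first]: 26 @ $10.65 = $276.90
Sale 2 (460) [FIFO — oldest first]: 9 @ $10.65 + 118 @ $10.45 + 132 @ $8.35 + 201 @ $9.45 = $4,330.60
Sale 3 (135) [FIFO — oldest first]: 135 @ $9.45 = $1,275.75
Total COGS = $276.90 + $4,330.60 + $1,275.75 = $5,883.25
Ending inventory: 55 @ $9.45 + 237 @ $9.75 = $2,830.50

COGS = $5,883.25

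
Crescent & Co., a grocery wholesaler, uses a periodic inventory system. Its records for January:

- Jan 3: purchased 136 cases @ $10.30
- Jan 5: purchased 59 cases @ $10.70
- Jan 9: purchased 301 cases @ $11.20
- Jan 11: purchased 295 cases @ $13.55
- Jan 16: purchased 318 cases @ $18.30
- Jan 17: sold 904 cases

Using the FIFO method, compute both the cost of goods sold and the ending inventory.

Jan 17, 904 sold [FIFO — oldest first]: 136 @ $10.30 + 59 @ $10.70 + 301 @ $11.20 + 295 @ $13.55 + 113 @ $18.30 = $11,468.45
Ending inventory: 205 @ $18.30 = $3,751.50

COGS = $11,468.45; ending inventory = $3,751.50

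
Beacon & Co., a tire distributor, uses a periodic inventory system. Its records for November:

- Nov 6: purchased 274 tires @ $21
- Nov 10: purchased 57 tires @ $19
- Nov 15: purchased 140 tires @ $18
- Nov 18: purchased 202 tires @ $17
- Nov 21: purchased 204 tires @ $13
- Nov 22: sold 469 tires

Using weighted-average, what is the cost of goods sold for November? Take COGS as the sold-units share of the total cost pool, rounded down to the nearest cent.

COGS = $8,258.57

Nov 22, sell 469: 469/877 × $15,443.00 → $8,258.57
Ending inventory (cost pool remaining) = $7,184.43
Check: goods available $15,443.00 = COGS $8,258.57 + ending $7,184.43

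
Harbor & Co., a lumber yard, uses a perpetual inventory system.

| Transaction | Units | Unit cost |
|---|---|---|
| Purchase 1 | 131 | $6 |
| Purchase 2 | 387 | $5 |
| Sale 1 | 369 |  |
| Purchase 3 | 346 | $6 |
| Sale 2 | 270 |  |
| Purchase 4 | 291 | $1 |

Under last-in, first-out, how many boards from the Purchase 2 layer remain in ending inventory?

Sale 1 (369) [LIFO — newest first]: 369 @ $5 = $1,845
Sale 2 (270) [LIFO — newest first]: 270 @ $6 = $1,620
Total COGS = $1,845 + $1,620 = $3,465
Ending inventory: 131 @ $6 + 18 @ $5 + 76 @ $6 + 291 @ $1 = $1,623

18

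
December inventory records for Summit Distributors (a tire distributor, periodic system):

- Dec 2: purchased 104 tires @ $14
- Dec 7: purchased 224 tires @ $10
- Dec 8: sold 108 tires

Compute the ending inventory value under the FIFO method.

Dec 8, 108 sold [FIFO — oldest first]: 104 @ $14 + 4 @ $10 = $1,496
Ending inventory: 220 @ $10 = $2,200
Check: goods available $3,696 = COGS $1,496 + ending $2,200

Ending inventory = $2,200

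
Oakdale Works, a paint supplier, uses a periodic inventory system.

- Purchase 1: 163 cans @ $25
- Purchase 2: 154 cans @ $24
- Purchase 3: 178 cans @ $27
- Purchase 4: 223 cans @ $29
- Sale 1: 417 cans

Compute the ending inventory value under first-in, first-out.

Sale 1 (417) [FIFO — oldest first]: 163 @ $25 + 154 @ $24 + 100 @ $27 = $10,471
Ending inventory: 78 @ $27 + 223 @ $29 = $8,573
Check: goods available $19,044 = COGS $10,471 + ending $8,573

Ending inventory = $8,573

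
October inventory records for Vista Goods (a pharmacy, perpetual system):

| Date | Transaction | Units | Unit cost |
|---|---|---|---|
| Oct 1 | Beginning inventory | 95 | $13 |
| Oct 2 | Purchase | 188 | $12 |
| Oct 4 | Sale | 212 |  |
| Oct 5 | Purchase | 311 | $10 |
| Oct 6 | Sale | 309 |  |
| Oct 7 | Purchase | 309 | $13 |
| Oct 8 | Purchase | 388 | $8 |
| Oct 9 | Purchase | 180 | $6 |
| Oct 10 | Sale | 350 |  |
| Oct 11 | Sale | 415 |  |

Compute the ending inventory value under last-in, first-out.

Oct 4, 212 sold [LIFO — newest first]: 188 @ $12 + 24 @ $13 = $2,568
Oct 6, 309 sold [LIFO — newest first]: 309 @ $10 = $3,090
Oct 10, 350 sold [LIFO — newest first]: 180 @ $6 + 170 @ $8 = $2,440
Oct 11, 415 sold [LIFO — newest first]: 218 @ $8 + 197 @ $13 = $4,305
Total COGS = $2,568 + $3,090 + $2,440 + $4,305 = $12,403
Ending inventory: 71 @ $13 + 2 @ $10 + 112 @ $13 = $2,399

Ending inventory = $2,399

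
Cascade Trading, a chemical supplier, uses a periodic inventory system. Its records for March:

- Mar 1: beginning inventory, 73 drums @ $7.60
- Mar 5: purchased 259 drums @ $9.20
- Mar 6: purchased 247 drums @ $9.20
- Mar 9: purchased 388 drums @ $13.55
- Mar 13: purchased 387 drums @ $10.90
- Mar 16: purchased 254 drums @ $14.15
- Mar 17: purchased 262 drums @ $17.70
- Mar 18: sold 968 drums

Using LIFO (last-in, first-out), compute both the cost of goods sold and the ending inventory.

Mar 18, 968 sold [LIFO — newest first]: 262 @ $17.70 + 254 @ $14.15 + 387 @ $10.90 + 65 @ $13.55 = $13,330.55
Ending inventory: 73 @ $7.60 + 259 @ $9.20 + 247 @ $9.20 + 323 @ $13.55 = $9,586.65
Check: goods available $22,917.20 = COGS $13,330.55 + ending $9,586.65

COGS = $13,330.55; ending inventory = $9,586.65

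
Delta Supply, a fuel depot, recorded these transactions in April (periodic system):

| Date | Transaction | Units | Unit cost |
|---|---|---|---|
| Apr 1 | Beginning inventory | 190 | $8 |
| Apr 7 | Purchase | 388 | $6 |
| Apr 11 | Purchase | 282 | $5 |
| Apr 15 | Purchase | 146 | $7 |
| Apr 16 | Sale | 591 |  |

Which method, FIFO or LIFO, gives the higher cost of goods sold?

FIFO COGS: 190 @ $8 + 388 @ $6 + 13 @ $5 = $3,913
LIFO COGS: 146 @ $7 + 282 @ $5 + 163 @ $6 = $3,410

FIFO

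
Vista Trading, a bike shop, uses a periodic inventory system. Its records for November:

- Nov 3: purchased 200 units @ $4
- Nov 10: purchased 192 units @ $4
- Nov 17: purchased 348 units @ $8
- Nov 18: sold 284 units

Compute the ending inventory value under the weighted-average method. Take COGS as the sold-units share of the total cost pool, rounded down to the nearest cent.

Nov 18, sell 284: 284/740 × $4,352.00 → $1,670.22
Ending inventory (cost pool remaining) = $2,681.78
Check: goods available $4,352.00 = COGS $1,670.22 + ending $2,681.78

Ending inventory = $2,681.78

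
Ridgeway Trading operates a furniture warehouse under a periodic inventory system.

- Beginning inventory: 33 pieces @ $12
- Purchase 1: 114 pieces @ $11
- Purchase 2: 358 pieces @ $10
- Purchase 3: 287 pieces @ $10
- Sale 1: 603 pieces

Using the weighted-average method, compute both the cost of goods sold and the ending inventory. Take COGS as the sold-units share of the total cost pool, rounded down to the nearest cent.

COGS = $6,167.04; ending inventory = $1,932.96

Sale 1, sell 603: 603/792 × $8,100.00 → $6,167.04
Ending inventory (cost pool remaining) = $1,932.96
Check: goods available $8,100.00 = COGS $6,167.04 + ending $1,932.96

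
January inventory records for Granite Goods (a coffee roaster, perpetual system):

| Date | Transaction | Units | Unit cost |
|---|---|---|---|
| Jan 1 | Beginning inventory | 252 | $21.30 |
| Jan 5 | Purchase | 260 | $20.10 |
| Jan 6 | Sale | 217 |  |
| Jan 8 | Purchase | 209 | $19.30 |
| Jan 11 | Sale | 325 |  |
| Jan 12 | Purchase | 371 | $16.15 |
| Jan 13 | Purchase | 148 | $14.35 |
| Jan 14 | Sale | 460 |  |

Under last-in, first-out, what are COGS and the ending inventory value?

COGS = $17,977.20; ending inventory = $4,765.55

Jan 6, 217 sold [LIFO — newest first]: 217 @ $20.10 = $4,361.70
Jan 11, 325 sold [LIFO — newest first]: 209 @ $19.30 + 43 @ $20.10 + 73 @ $21.30 = $6,452.90
Jan 14, 460 sold [LIFO — newest first]: 148 @ $14.35 + 312 @ $16.15 = $7,162.60
Total COGS = $4,361.70 + $6,452.90 + $7,162.60 = $17,977.20
Ending inventory: 179 @ $21.30 + 59 @ $16.15 = $4,765.55
Check: goods available $22,742.75 = COGS $17,977.20 + ending $4,765.55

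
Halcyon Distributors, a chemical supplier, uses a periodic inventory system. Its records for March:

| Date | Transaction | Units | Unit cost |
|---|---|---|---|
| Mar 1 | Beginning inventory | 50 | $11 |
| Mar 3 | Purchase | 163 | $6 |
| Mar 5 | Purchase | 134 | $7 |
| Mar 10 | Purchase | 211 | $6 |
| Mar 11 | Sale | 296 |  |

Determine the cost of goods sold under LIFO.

COGS = $1,861

Mar 11, 296 sold [LIFO — newest first]: 211 @ $6 + 85 @ $7 = $1,861
Ending inventory: 50 @ $11 + 163 @ $6 + 49 @ $7 = $1,871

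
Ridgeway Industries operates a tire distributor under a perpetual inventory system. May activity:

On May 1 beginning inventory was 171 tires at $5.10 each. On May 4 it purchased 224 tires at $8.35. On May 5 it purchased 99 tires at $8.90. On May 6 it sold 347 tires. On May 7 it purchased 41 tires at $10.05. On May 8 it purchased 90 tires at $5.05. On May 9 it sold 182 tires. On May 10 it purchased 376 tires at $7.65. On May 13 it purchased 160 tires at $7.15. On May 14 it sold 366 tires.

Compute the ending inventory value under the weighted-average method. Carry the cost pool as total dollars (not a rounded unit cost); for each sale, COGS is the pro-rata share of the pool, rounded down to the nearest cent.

Ending inventory = $1,974.80

After May 1: 171 on hand, pool $872.10 (≈ $5.1000 each)
After May 4: 395 on hand, pool $2,742.50 (≈ $6.9430 each)
After May 5: 494 on hand, pool $3,623.60 (≈ $7.3352 each)
May 6, sell 347: 347/494 × $3,623.60 → $2,545.32
After May 7: 188 on hand, pool $1,490.33 (≈ $7.9273 each)
After May 8: 278 on hand, pool $1,944.83 (≈ $6.9958 each)
May 9, sell 182: 182/278 × $1,944.83 → $1,273.23
After May 10: 472 on hand, pool $3,548.00 (≈ $7.5169 each)
After May 13: 632 on hand, pool $4,692.00 (≈ $7.4241 each)
May 14, sell 366: 366/632 × $4,692.00 → $2,717.20
Total COGS = $2,545.32 + $1,273.23 + $2,717.20 = $6,535.75
Ending inventory (cost pool remaining) = $1,974.80
Check: goods available $8,510.55 = COGS $6,535.75 + ending $1,974.80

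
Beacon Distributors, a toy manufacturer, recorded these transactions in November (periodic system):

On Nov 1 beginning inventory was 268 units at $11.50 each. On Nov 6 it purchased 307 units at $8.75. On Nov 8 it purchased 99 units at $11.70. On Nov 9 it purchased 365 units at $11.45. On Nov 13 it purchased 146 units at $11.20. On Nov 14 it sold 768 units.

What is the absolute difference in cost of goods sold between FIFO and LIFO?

FIFO COGS: 268 @ $11.50 + 307 @ $8.75 + 99 @ $11.70 + 94 @ $11.45 = $8,002.85
LIFO COGS: 146 @ $11.20 + 365 @ $11.45 + 99 @ $11.70 + 158 @ $8.75 = $8,355.25
Difference = |$8,002.85 − $8,355.25| = $352.40

$352.40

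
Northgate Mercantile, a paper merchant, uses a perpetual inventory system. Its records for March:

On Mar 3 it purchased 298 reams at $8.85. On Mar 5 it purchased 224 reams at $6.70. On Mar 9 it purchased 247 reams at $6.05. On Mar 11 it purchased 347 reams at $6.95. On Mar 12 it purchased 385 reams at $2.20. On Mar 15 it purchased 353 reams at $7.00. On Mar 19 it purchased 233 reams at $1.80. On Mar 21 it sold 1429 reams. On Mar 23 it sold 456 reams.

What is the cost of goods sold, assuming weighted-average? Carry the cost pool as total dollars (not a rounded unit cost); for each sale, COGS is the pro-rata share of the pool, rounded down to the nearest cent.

After Mar 3: 298 on hand, pool $2,637.30 (≈ $8.8500 each)
After Mar 5: 522 on hand, pool $4,138.10 (≈ $7.9274 each)
After Mar 9: 769 on hand, pool $5,632.45 (≈ $7.3244 each)
After Mar 11: 1116 on hand, pool $8,044.10 (≈ $7.2080 each)
After Mar 12: 1501 on hand, pool $8,891.10 (≈ $5.9235 each)
After Mar 15: 1854 on hand, pool $11,362.10 (≈ $6.1284 each)
After Mar 19: 2087 on hand, pool $11,781.50 (≈ $5.6452 each)
Mar 21, sell 1429: 1429/2087 × $11,781.50 → $8,066.96
Mar 23, sell 456: 456/658 × $3,714.54 → $2,574.21
Total COGS = $8,066.96 + $2,574.21 = $10,641.17
Ending inventory (cost pool remaining) = $1,140.33
Check: goods available $11,781.50 = COGS $10,641.17 + ending $1,140.33

COGS = $10,641.17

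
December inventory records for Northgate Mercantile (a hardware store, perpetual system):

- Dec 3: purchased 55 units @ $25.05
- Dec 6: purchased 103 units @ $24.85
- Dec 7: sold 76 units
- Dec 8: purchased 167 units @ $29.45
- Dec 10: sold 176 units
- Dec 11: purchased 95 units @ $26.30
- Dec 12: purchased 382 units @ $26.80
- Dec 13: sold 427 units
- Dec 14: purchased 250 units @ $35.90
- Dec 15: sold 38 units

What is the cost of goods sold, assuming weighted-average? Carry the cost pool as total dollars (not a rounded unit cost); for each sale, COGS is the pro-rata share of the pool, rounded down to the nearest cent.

COGS = $19,537.87

After Dec 3: 55 on hand, pool $1,377.75 (≈ $25.0500 each)
After Dec 6: 158 on hand, pool $3,937.30 (≈ $24.9196 each)
Dec 7, sell 76: 76/158 × $3,937.30 → $1,893.89
After Dec 8: 249 on hand, pool $6,961.56 (≈ $27.9581 each)
Dec 10, sell 176: 176/249 × $6,961.56 → $4,920.62
After Dec 11: 168 on hand, pool $4,539.44 (≈ $27.0205 each)
After Dec 12: 550 on hand, pool $14,777.04 (≈ $26.8673 each)
Dec 13, sell 427: 427/550 × $14,777.04 → $11,472.35
After Dec 14: 373 on hand, pool $12,279.69 (≈ $32.9214 each)
Dec 15, sell 38: 38/373 × $12,279.69 → $1,251.01
Total COGS = $1,893.89 + $4,920.62 + $11,472.35 + $1,251.01 = $19,537.87
Ending inventory (cost pool remaining) = $11,028.68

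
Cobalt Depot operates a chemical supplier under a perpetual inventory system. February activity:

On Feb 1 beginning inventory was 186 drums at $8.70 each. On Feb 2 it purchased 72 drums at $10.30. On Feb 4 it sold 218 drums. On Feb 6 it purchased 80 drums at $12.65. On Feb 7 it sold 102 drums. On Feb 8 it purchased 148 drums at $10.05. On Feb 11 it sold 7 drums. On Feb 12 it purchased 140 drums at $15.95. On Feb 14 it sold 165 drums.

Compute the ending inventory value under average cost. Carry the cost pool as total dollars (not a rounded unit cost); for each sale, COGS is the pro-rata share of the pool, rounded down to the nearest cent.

Ending inventory = $1,727.96

After Feb 1: 186 on hand, pool $1,618.20 (≈ $8.7000 each)
After Feb 2: 258 on hand, pool $2,359.80 (≈ $9.1465 each)
Feb 4, sell 218: 218/258 × $2,359.80 → $1,993.93
After Feb 6: 120 on hand, pool $1,377.87 (≈ $11.4822 each)
Feb 7, sell 102: 102/120 × $1,377.87 → $1,171.18
After Feb 8: 166 on hand, pool $1,694.09 (≈ $10.2054 each)
Feb 11, sell 7: 7/166 × $1,694.09 → $71.43
After Feb 12: 299 on hand, pool $3,855.66 (≈ $12.8952 each)
Feb 14, sell 165: 165/299 × $3,855.66 → $2,127.70
Total COGS = $1,993.93 + $1,171.18 + $71.43 + $2,127.70 = $5,364.24
Ending inventory (cost pool remaining) = $1,727.96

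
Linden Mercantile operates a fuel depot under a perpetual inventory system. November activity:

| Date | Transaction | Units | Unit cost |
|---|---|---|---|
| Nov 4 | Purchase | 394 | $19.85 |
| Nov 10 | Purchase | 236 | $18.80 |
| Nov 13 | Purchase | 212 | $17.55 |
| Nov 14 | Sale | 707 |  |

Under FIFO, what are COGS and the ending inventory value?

COGS = $13,609.05; ending inventory = $2,369.25

Nov 14, 707 sold [FIFO — oldest first]: 394 @ $19.85 + 236 @ $18.80 + 77 @ $17.55 = $13,609.05
Ending inventory: 135 @ $17.55 = $2,369.25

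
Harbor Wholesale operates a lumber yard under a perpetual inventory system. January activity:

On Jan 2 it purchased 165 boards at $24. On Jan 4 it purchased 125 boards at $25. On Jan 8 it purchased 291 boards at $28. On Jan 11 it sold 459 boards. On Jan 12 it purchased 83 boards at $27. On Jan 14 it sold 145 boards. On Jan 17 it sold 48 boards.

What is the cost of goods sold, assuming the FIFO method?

COGS = $17,150

Jan 11, 459 sold [FIFO — oldest first]: 165 @ $24 + 125 @ $25 + 169 @ $28 = $11,817
Jan 14, 145 sold [FIFO — oldest first]: 122 @ $28 + 23 @ $27 = $4,037
Jan 17, 48 sold [FIFO — oldest first]: 48 @ $27 = $1,296
Total COGS = $11,817 + $4,037 + $1,296 = $17,150
Ending inventory: 12 @ $27 = $324
Check: goods available $17,474 = COGS $17,150 + ending $324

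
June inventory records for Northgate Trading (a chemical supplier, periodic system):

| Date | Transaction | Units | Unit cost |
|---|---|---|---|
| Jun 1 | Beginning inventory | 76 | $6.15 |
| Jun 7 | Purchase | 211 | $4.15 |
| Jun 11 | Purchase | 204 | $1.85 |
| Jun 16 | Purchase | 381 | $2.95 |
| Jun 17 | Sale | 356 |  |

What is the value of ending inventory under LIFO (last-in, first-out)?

Jun 17, 356 sold [LIFO — newest first]: 356 @ $2.95 = $1,050.20
Ending inventory: 76 @ $6.15 + 211 @ $4.15 + 204 @ $1.85 + 25 @ $2.95 = $1,794.20

Ending inventory = $1,794.20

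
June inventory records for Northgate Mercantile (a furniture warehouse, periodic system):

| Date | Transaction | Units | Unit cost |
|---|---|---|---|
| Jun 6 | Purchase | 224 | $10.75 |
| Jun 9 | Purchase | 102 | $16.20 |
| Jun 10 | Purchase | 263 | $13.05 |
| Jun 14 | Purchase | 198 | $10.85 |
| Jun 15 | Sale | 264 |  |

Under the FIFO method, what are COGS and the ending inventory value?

Jun 15, 264 sold [FIFO — oldest first]: 224 @ $10.75 + 40 @ $16.20 = $3,056.00
Ending inventory: 62 @ $16.20 + 263 @ $13.05 + 198 @ $10.85 = $6,584.85

COGS = $3,056.00; ending inventory = $6,584.85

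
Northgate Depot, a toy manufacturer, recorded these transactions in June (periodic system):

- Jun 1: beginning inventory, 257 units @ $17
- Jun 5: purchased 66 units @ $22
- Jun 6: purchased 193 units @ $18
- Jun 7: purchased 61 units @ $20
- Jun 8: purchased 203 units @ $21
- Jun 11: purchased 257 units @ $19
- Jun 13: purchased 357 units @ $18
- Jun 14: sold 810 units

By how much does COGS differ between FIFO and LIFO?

$77

FIFO COGS: 257 @ $17 + 66 @ $22 + 193 @ $18 + 61 @ $20 + 203 @ $21 + 30 @ $19 = $15,348
LIFO COGS: 357 @ $18 + 257 @ $19 + 196 @ $21 = $15,425
Difference = |$15,348 − $15,425| = $77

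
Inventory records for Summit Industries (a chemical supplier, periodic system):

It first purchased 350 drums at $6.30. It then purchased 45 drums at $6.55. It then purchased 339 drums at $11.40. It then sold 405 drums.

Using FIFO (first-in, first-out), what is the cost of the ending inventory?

Sale 1 (405) [FIFO — oldest first]: 350 @ $6.30 + 45 @ $6.55 + 10 @ $11.40 = $2,613.75
Ending inventory: 329 @ $11.40 = $3,750.60

Ending inventory = $3,750.60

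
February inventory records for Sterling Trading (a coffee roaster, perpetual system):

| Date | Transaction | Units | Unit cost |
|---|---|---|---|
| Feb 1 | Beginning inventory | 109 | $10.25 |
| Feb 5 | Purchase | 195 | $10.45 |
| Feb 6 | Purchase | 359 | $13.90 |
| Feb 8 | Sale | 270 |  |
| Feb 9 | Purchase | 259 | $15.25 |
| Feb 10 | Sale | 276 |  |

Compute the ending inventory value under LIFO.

Feb 8, 270 sold [LIFO — newest first]: 270 @ $13.90 = $3,753.00
Feb 10, 276 sold [LIFO — newest first]: 259 @ $15.25 + 17 @ $13.90 = $4,186.05
Total COGS = $3,753.00 + $4,186.05 = $7,939.05
Ending inventory: 109 @ $10.25 + 195 @ $10.45 + 72 @ $13.90 = $4,155.80

Ending inventory = $4,155.80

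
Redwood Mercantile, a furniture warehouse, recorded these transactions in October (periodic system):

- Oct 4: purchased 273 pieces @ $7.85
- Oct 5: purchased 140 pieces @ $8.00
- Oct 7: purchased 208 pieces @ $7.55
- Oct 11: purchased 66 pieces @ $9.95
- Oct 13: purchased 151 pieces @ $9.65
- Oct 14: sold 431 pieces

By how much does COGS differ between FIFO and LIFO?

$333.30

FIFO COGS: 273 @ $7.85 + 140 @ $8.00 + 18 @ $7.55 = $3,398.95
LIFO COGS: 151 @ $9.65 + 66 @ $9.95 + 208 @ $7.55 + 6 @ $8.00 = $3,732.25
Difference = |$3,398.95 − $3,732.25| = $333.30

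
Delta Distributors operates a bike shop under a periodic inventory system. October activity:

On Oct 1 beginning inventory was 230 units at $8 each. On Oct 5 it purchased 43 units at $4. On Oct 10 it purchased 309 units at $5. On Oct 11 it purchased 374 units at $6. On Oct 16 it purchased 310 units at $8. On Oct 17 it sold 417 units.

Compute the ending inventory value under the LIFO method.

Ending inventory = $5,159

Oct 17, 417 sold [LIFO — newest first]: 310 @ $8 + 107 @ $6 = $3,122
Ending inventory: 230 @ $8 + 43 @ $4 + 309 @ $5 + 267 @ $6 = $5,159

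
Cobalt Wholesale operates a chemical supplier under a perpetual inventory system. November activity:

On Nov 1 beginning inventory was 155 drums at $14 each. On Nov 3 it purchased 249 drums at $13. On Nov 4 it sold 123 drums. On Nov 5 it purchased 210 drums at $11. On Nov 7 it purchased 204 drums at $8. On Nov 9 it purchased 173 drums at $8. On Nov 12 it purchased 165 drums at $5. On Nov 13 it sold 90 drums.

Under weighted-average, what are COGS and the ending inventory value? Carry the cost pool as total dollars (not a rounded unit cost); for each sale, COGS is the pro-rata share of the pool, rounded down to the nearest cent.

After Nov 1: 155 on hand, pool $2,170.00 (≈ $14.0000 each)
After Nov 3: 404 on hand, pool $5,407.00 (≈ $13.3837 each)
Nov 4, sell 123: 123/404 × $5,407.00 → $1,646.19
After Nov 5: 491 on hand, pool $6,070.81 (≈ $12.3642 each)
After Nov 7: 695 on hand, pool $7,702.81 (≈ $11.0832 each)
After Nov 9: 868 on hand, pool $9,086.81 (≈ $10.4687 each)
After Nov 12: 1033 on hand, pool $9,911.81 (≈ $9.5952 each)
Nov 13, sell 90: 90/1033 × $9,911.81 → $863.56
Total COGS = $1,646.19 + $863.56 = $2,509.75
Ending inventory (cost pool remaining) = $9,048.25
Check: goods available $11,558.00 = COGS $2,509.75 + ending $9,048.25

COGS = $2,509.75; ending inventory = $9,048.25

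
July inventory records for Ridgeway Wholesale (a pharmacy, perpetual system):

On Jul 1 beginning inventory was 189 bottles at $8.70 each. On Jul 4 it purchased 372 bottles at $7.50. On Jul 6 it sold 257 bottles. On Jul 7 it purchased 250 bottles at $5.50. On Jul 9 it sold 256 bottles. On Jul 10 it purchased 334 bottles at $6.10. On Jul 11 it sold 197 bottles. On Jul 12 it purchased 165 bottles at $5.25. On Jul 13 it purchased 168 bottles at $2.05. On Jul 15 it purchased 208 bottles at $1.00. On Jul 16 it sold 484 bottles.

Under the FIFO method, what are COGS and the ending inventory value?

Jul 6, 257 sold [FIFO — oldest first]: 189 @ $8.70 + 68 @ $7.50 = $2,154.30
Jul 9, 256 sold [FIFO — oldest first]: 256 @ $7.50 = $1,920.00
Jul 11, 197 sold [FIFO — oldest first]: 48 @ $7.50 + 149 @ $5.50 = $1,179.50
Jul 16, 484 sold [FIFO — oldest first]: 101 @ $5.50 + 334 @ $6.10 + 49 @ $5.25 = $2,850.15
Total COGS = $2,154.30 + $1,920.00 + $1,179.50 + $2,850.15 = $8,103.95
Ending inventory: 116 @ $5.25 + 168 @ $2.05 + 208 @ $1.00 = $1,161.40

COGS = $8,103.95; ending inventory = $1,161.40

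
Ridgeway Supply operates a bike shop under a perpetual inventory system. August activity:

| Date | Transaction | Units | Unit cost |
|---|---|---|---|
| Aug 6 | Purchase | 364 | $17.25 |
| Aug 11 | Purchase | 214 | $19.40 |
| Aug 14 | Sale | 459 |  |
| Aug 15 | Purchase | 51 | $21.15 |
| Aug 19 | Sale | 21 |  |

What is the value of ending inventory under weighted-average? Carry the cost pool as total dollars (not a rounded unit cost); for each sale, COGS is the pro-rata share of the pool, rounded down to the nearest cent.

Ending inventory = $2,827.61

After Aug 6: 364 on hand, pool $6,279.00 (≈ $17.2500 each)
After Aug 11: 578 on hand, pool $10,430.60 (≈ $18.0460 each)
Aug 14, sell 459: 459/578 × $10,430.60 → $8,283.12
After Aug 15: 170 on hand, pool $3,226.13 (≈ $18.9772 each)
Aug 19, sell 21: 21/170 × $3,226.13 → $398.52
Total COGS = $8,283.12 + $398.52 = $8,681.64
Ending inventory (cost pool remaining) = $2,827.61
Check: goods available $11,509.25 = COGS $8,681.64 + ending $2,827.61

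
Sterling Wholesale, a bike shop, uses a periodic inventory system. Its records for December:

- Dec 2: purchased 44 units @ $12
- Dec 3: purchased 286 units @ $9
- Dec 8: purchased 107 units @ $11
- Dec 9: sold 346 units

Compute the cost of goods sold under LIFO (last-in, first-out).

COGS = $3,328

Dec 9, 346 sold [LIFO — newest first]: 107 @ $11 + 239 @ $9 = $3,328
Ending inventory: 44 @ $12 + 47 @ $9 = $951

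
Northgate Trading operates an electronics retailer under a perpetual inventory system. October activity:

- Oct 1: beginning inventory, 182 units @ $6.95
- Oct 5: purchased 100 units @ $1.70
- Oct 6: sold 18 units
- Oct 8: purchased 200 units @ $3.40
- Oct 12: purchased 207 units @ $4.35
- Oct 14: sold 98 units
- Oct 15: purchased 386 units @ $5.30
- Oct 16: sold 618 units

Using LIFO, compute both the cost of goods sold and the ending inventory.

Oct 6, 18 sold [LIFO — newest first]: 18 @ $1.70 = $30.60
Oct 14, 98 sold [LIFO — newest first]: 98 @ $4.35 = $426.30
Oct 16, 618 sold [LIFO — newest first]: 386 @ $5.30 + 109 @ $4.35 + 123 @ $3.40 = $2,938.15
Total COGS = $30.60 + $426.30 + $2,938.15 = $3,395.05
Ending inventory: 182 @ $6.95 + 82 @ $1.70 + 77 @ $3.40 = $1,666.10

COGS = $3,395.05; ending inventory = $1,666.10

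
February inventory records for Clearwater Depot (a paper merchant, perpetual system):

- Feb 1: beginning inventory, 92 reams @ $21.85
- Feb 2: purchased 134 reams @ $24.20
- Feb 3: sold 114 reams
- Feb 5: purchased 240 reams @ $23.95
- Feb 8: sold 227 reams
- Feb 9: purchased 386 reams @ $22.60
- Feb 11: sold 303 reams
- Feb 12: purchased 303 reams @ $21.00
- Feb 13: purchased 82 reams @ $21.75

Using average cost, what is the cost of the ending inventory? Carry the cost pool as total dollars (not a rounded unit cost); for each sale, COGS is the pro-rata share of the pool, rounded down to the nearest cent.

Ending inventory = $12,904.56

After Feb 1: 92 on hand, pool $2,010.20 (≈ $21.8500 each)
After Feb 2: 226 on hand, pool $5,253.00 (≈ $23.2434 each)
Feb 3, sell 114: 114/226 × $5,253.00 → $2,649.74
After Feb 5: 352 on hand, pool $8,351.26 (≈ $23.7252 each)
Feb 8, sell 227: 227/352 × $8,351.26 → $5,385.61
After Feb 9: 511 on hand, pool $11,689.25 (≈ $22.8752 each)
Feb 11, sell 303: 303/511 × $11,689.25 → $6,931.19
After Feb 12: 511 on hand, pool $11,121.06 (≈ $21.7633 each)
After Feb 13: 593 on hand, pool $12,904.56 (≈ $21.7615 each)
Total COGS = $2,649.74 + $5,385.61 + $6,931.19 = $14,966.54
Ending inventory (cost pool remaining) = $12,904.56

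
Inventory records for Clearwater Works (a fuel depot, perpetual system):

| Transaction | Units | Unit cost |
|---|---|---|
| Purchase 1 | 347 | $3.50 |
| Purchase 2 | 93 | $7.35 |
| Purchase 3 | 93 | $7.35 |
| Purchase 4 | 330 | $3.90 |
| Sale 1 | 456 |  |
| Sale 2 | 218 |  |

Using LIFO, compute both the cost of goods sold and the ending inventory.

COGS = $3,207.10; ending inventory = $661.50

Sale 1 (456) [LIFO — newest first]: 330 @ $3.90 + 93 @ $7.35 + 33 @ $7.35 = $2,213.10
Sale 2 (218) [LIFO — newest first]: 60 @ $7.35 + 158 @ $3.50 = $994.00
Total COGS = $2,213.10 + $994.00 = $3,207.10
Ending inventory: 189 @ $3.50 = $661.50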